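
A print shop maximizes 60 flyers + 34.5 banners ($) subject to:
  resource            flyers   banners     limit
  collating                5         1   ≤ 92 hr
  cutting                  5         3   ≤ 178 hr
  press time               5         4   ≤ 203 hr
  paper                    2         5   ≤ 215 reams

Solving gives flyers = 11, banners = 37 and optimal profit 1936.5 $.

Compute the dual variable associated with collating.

4.5

At the optimum: collating uses 92 of 92 (binding); cutting uses 166 of 178 (slack = 12); press time uses 203 of 203 (binding); paper uses 207 of 215 (slack = 8).
Slack constraints have shadow price 0 (complementary slackness).
The binding rows give the dual system: 5·y_collating + 5·y_press time = 60 and 1·y_collating + 4·y_press time = 34.5.
This yields shadow prices y_collating = 4.5, y_press time = 7.5.
Shadow price of collating = 4.5.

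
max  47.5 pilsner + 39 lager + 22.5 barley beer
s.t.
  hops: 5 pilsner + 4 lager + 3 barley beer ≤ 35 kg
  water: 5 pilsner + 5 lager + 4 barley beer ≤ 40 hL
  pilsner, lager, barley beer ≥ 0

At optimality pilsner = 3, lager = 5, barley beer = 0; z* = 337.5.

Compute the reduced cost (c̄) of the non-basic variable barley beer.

-7

Both hops and water are binding at x*.
From A_Bᵀ y = c: 5·y_hops + 5·y_water = 47.5; 4·y_hops + 5·y_water = 39.
→ y_hops = 8.5 and y_water = 1.
Reduced cost of barley beer: c₃ − yᵀa₃ = 22.5 − (8.5·3 + 1·4) = 22.5 − 29.5 = -7.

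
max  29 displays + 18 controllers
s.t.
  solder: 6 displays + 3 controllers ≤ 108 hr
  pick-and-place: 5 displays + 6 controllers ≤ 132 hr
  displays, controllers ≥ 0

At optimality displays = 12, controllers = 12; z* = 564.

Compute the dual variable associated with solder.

4

At the optimum: solder uses 108 of 108 (binding); pick-and-place uses 132 of 132 (binding).
The binding rows give the dual system: 6·y_solder + 5·y_pick-and-place = 29 and 3·y_solder + 6·y_pick-and-place = 18.
This yields shadow prices y_solder = 4, y_pick-and-place = 1.
Shadow price of solder = 4.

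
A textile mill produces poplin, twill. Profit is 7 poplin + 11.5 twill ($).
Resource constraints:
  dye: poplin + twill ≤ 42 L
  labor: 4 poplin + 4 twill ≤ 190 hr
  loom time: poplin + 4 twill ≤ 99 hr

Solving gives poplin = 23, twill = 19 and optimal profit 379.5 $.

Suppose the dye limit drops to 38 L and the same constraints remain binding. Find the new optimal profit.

357.5

Binding: dye and loom time. Non-binding: labor (22 unused).
By complementary slackness, y = 0 for the non-binding constraint.
Dual feasibility on the basic columns requires 1·y_dye + 1·y_loom time = 7, 1·y_dye + 4·y_loom time = 11.5.
→ y_dye = 5.5 and y_loom time = 1.5.
Δz = y_dye·Δb = 5.5 × (-4) = -22, so new z* = 379.5 − 22 = 357.5.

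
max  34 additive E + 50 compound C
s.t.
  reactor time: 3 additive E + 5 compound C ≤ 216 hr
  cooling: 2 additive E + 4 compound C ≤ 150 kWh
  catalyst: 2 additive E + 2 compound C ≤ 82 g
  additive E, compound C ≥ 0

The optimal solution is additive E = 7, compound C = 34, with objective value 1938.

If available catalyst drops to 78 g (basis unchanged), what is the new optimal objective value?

Binding: cooling and catalyst. Non-binding: reactor time (25 unused).
Since reactor time is not tight, its dual is 0.
The binding rows give the dual system: 2·y_cooling + 2·y_catalyst = 34 and 4·y_cooling + 2·y_catalyst = 50.
This yields shadow prices y_cooling = 8, y_catalyst = 9.
Δz = y_catalyst·Δb = 9 × (-4) = -36, so new z* = 1938 − 36 = 1902.

1902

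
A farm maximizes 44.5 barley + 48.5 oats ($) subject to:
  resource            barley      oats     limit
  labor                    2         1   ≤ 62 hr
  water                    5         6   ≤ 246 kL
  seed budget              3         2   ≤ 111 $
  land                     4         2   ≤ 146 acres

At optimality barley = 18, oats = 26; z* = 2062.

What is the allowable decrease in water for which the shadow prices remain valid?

91

Binding constraints: labor, water. The basis is B = [[2,1],[5,6]] with det 7.
Per unit decrease in water, x* moves by d = (0.1429, -0.2857).
The basis stays optimal until oats reaches 0; allowable decrease = 91 kL.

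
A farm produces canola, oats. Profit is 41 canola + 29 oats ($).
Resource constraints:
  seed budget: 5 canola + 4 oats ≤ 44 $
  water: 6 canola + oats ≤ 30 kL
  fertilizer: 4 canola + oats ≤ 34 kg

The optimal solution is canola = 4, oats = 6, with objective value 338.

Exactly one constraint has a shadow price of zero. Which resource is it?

seed budget: 44/44 (binding)
water: 30/30 (binding)
fertilizer: 22/34 (slack 12)
By complementary slackness, a constraint with positive slack has shadow price 0 → fertilizer.

fertilizer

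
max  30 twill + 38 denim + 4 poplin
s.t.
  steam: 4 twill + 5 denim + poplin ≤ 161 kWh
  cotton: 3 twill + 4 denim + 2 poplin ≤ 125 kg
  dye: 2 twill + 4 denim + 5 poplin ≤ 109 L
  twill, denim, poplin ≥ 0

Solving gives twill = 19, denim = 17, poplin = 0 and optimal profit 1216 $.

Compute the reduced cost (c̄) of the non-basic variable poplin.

-6

Check each constraint at x*: steam 161/161 (tight); cotton 125/125 (tight); dye 106/109 (slack 3).
Slack constraints have shadow price 0 (complementary slackness).
Dual feasibility on the basic columns requires 4·y_steam + 3·y_cotton = 30, 5·y_steam + 4·y_cotton = 38.
→ y_steam = 6 and y_cotton = 2.
Reduced cost of poplin: c₃ − yᵀa₃ = 4 − (6·1 + 2·2) = 4 − 10 = -6.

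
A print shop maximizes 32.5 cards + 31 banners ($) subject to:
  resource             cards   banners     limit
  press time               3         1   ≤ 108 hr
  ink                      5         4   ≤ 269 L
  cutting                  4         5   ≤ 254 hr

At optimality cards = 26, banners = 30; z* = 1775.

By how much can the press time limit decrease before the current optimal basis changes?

Binding constraints: press time, cutting. The basis is B = [[3,1],[4,5]] with det 11.
Per unit decrease in press time, x* moves by d = (-0.4545, 0.3636).
The basis stays optimal until cards reaches 0; allowable decrease = 57.2 hr.

57.2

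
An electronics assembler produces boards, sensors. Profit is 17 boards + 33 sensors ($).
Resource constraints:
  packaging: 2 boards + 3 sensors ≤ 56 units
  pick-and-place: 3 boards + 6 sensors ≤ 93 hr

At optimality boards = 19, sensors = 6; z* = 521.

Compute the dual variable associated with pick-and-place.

5

Check each constraint at x*: packaging 56/56 (tight); pick-and-place 93/93 (tight).
From A_Bᵀ y = c: 2·y_packaging + 3·y_pick-and-place = 17; 3·y_packaging + 6·y_pick-and-place = 33.
Solving: y_packaging = 1, y_pick-and-place = 5.
Shadow price of pick-and-place = 5.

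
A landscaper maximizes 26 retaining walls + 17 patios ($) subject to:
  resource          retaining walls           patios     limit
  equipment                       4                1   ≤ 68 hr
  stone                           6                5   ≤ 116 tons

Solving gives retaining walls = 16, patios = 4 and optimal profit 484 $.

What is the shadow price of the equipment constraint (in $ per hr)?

At the optimum: equipment uses 68 of 68 (binding); stone uses 116 of 116 (binding).
From A_Bᵀ y = c: 4·y_equipment + 6·y_stone = 26; 1·y_equipment + 5·y_stone = 17.
This yields shadow prices y_equipment = 2, y_stone = 3.
Shadow price of equipment = 2.

2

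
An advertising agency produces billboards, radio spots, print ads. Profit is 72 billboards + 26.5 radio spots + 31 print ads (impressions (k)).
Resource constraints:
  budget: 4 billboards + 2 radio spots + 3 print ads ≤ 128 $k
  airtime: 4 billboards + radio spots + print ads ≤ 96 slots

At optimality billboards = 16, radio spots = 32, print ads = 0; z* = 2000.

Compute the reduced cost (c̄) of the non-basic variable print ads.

Both budget and airtime are binding at x*.
From A_Bᵀ y = c: 4·y_budget + 4·y_airtime = 72; 2·y_budget + 1·y_airtime = 26.5.
Solving: y_budget = 8.5, y_airtime = 9.5.
Reduced cost of print ads: c₃ − yᵀa₃ = 31 − (8.5·3 + 9.5·1) = 31 − 35 = -4.

-4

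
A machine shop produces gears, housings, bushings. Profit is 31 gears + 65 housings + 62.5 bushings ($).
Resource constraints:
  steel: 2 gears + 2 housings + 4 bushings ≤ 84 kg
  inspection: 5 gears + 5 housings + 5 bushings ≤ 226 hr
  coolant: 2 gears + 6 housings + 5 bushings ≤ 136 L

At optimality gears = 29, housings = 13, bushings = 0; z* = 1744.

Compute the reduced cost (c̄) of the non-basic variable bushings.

Binding: steel and coolant. Non-binding: inspection (16 unused).
By complementary slackness, y = 0 for the non-binding constraint.
The binding rows give the dual system: 2·y_steel + 2·y_coolant = 31 and 2·y_steel + 6·y_coolant = 65.
Solving: y_steel = 7, y_coolant = 8.5.
Reduced cost of bushings: c₃ − yᵀa₃ = 62.5 − (7·4 + 8.5·5) = 62.5 − 70.5 = -8.

-8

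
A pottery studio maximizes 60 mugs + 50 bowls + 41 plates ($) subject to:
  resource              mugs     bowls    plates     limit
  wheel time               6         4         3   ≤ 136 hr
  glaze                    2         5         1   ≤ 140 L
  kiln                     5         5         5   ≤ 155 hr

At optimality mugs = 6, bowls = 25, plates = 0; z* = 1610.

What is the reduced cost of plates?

Check each constraint at x*: wheel time 136/136 (tight); glaze 137/140 (slack 3); kiln 155/155 (tight).
By complementary slackness, y = 0 for the non-binding constraint.
The binding rows give the dual system: 6·y_wheel time + 5·y_kiln = 60 and 4·y_wheel time + 5·y_kiln = 50.
Solving: y_wheel time = 5, y_kiln = 6.
Reduced cost of plates: c₃ − yᵀa₃ = 41 − (5·3 + 6·5) = 41 − 45 = -4.

-4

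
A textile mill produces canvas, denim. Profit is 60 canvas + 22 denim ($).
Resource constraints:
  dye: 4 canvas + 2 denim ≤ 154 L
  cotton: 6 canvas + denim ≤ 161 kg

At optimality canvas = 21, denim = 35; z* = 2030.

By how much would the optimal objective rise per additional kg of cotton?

Check each constraint at x*: dye 154/154 (tight); cotton 161/161 (tight).
The binding rows give the dual system: 4·y_dye + 6·y_cotton = 60 and 2·y_dye + 1·y_cotton = 22.
This yields shadow prices y_dye = 9, y_cotton = 4.
Shadow price of cotton = 4.

4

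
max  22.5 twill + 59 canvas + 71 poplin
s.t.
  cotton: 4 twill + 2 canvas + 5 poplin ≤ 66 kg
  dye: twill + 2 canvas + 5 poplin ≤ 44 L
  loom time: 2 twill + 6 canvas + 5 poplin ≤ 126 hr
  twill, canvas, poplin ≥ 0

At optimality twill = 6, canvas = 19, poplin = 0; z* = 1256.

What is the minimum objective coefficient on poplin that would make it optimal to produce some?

77.5

Check each constraint at x*: cotton 62/66 (slack 4); dye 44/44 (tight); loom time 126/126 (tight).
Slack constraints have shadow price 0 (complementary slackness).
Dual feasibility on the basic columns requires 1·y_dye + 2·y_loom time = 22.5, 2·y_dye + 6·y_loom time = 59.
This yields shadow prices y_dye = 8.5, y_loom time = 7.
poplin enters the basis when its profit ≥ yᵀa₃ = 8.5·5 + 7·5 = 77.5.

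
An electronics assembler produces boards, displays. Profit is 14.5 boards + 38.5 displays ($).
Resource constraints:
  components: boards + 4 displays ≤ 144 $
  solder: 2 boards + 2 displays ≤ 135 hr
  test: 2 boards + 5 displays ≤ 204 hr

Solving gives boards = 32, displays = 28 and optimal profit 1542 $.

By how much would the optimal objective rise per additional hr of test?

Binding: components and test. Non-binding: solder (15 unused).
By complementary slackness, y = 0 for the non-binding constraint.
Dual feasibility on the basic columns requires 1·y_components + 2·y_test = 14.5, 4·y_components + 5·y_test = 38.5.
Solving: y_components = 1.5, y_test = 6.5.
Shadow price of test = 6.5.

6.5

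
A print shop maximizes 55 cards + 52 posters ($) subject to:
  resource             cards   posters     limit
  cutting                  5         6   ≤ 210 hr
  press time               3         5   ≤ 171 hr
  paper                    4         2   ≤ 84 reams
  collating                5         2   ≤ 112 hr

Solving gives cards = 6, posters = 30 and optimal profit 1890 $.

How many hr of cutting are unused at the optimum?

cutting used = 5·6 + 6·30 = 210; slack = 210 − 210 = 0.

0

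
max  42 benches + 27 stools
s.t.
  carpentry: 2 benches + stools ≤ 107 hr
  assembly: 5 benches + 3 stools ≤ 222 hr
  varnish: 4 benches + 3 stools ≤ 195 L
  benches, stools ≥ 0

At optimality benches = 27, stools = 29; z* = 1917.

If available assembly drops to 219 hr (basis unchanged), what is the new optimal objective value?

1899

Binding: assembly and varnish. Non-binding: carpentry (24 unused).
By complementary slackness, y = 0 for the non-binding constraint.
The binding rows give the dual system: 5·y_assembly + 4·y_varnish = 42 and 3·y_assembly + 3·y_varnish = 27.
Solving: y_assembly = 6, y_varnish = 3.
Δz = y_assembly·Δb = 6 × (-3) = -18, so new z* = 1917 − 18 = 1899.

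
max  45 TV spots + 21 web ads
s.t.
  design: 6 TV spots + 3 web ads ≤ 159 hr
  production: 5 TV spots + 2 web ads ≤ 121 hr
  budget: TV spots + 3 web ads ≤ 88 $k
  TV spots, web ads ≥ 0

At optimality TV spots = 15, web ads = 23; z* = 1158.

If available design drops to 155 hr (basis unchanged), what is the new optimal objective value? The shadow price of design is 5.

1138

Δb = -4, so new z* = 1158 + (5)·(-4) = 1158 − 20 = 1138.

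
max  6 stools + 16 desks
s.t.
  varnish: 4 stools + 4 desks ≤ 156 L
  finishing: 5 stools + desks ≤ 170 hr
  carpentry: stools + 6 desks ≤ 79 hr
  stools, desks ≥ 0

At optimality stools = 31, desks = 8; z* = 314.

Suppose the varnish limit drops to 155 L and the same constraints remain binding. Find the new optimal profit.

313

At the optimum: varnish uses 156 of 156 (binding); finishing uses 163 of 170 (slack = 7); carpentry uses 79 of 79 (binding).
Slack constraints have shadow price 0 (complementary slackness).
From A_Bᵀ y = c: 4·y_varnish + 1·y_carpentry = 6; 4·y_varnish + 6·y_carpentry = 16.
→ y_varnish = 1 and y_carpentry = 2.
Δz = y_varnish·Δb = 1 × (-1) = -1, so new z* = 314 − 1 = 313.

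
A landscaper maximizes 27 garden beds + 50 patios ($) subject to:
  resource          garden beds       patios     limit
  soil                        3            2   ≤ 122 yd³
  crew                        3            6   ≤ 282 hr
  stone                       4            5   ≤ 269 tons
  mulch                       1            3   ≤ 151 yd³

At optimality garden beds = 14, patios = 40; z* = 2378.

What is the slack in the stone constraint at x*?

stone used = 4·14 + 5·40 = 256; slack = 269 − 256 = 13.

13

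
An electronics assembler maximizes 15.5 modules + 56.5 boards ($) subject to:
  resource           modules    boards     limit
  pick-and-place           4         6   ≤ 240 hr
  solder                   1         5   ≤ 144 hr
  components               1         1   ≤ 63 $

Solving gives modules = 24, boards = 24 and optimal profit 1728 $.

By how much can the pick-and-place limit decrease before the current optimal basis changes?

Binding constraints: pick-and-place, solder. The basis is B = [[4,6],[1,5]] with det 14.
Per unit decrease in pick-and-place, x* moves by d = (-0.3571, 0.0714).
The basis stays optimal until modules reaches 0; allowable decrease = 67.2 hr.

67.2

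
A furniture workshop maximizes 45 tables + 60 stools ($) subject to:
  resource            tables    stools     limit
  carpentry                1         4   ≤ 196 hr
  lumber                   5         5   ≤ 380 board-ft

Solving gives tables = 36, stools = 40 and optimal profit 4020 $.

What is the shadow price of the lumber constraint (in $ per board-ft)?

At the optimum: carpentry uses 196 of 196 (binding); lumber uses 380 of 380 (binding).
Dual feasibility on the basic columns requires 1·y_carpentry + 5·y_lumber = 45, 4·y_carpentry + 5·y_lumber = 60.
Solving: y_carpentry = 5, y_lumber = 8.
Shadow price of lumber = 8.

8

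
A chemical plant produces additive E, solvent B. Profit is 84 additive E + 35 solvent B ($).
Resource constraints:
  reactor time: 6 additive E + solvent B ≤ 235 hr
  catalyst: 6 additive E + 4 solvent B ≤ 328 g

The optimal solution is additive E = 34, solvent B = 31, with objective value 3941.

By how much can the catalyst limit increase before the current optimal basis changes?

612

Binding constraints: reactor time, catalyst. The basis is B = [[6,1],[6,4]] with det 18.
Per unit increase in catalyst, x* moves by d = (-0.0556, 0.3333).
The basis stays optimal until additive E reaches 0; allowable increase = 612 g.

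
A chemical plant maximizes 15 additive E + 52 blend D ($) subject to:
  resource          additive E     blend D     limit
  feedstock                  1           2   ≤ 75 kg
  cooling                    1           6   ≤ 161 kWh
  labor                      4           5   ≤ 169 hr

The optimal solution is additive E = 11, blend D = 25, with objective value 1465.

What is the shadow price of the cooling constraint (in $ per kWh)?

Check each constraint at x*: feedstock 61/75 (slack 14); cooling 161/161 (tight); labor 169/169 (tight).
By complementary slackness, y = 0 for the non-binding constraint.
The binding rows give the dual system: 1·y_cooling + 4·y_labor = 15 and 6·y_cooling + 5·y_labor = 52.
Solving: y_cooling = 7, y_labor = 2.
Shadow price of cooling = 7.

7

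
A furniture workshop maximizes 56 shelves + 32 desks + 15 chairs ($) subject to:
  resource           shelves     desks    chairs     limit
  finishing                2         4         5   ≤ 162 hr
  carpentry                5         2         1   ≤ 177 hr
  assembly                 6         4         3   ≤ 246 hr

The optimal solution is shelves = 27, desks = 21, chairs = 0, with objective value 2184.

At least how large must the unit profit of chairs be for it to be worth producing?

Binding: carpentry and assembly. Non-binding: finishing (24 unused).
Slack constraints have shadow price 0 (complementary slackness).
From A_Bᵀ y = c: 5·y_carpentry + 6·y_assembly = 56; 2·y_carpentry + 4·y_assembly = 32.
This yields shadow prices y_carpentry = 4, y_assembly = 6.
chairs enters the basis when its profit ≥ yᵀa₃ = 4·1 + 6·3 = 22.

22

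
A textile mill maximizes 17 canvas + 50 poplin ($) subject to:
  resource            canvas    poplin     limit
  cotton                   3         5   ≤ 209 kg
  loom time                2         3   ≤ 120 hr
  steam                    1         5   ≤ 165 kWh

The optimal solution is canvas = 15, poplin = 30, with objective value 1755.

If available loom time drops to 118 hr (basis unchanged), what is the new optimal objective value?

1745

At the optimum: cotton uses 195 of 209 (slack = 14); loom time uses 120 of 120 (binding); steam uses 165 of 165 (binding).
Since cotton is not tight, its dual is 0.
Dual feasibility on the basic columns requires 2·y_loom time + 1·y_steam = 17, 3·y_loom time + 5·y_steam = 50.
Solving: y_loom time = 5, y_steam = 7.
Δz = y_loom time·Δb = 5 × (-2) = -10, so new z* = 1755 − 10 = 1745.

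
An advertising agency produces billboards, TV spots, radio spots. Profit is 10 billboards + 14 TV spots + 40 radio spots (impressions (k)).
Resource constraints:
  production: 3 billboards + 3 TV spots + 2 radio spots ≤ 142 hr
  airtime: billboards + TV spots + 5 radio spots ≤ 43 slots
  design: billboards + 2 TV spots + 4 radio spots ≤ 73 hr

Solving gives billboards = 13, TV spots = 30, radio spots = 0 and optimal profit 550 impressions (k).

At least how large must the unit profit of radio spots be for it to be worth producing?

46

At the optimum: production uses 129 of 142 (slack = 13); airtime uses 43 of 43 (binding); design uses 73 of 73 (binding).
By complementary slackness, y = 0 for the non-binding constraint.
The binding rows give the dual system: 1·y_airtime + 1·y_design = 10 and 1·y_airtime + 2·y_design = 14.
→ y_airtime = 6 and y_design = 4.
radio spots enters the basis when its profit ≥ yᵀa₃ = 6·5 + 4·4 = 46.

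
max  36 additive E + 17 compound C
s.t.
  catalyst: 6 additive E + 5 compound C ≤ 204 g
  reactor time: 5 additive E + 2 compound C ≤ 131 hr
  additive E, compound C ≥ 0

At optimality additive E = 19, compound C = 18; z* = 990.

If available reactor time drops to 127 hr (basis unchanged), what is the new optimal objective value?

966

Check each constraint at x*: catalyst 204/204 (tight); reactor time 131/131 (tight).
From A_Bᵀ y = c: 6·y_catalyst + 5·y_reactor time = 36; 5·y_catalyst + 2·y_reactor time = 17.
→ y_catalyst = 1 and y_reactor time = 6.
Δz = y_reactor time·Δb = 6 × (-4) = -24, so new z* = 990 − 24 = 966.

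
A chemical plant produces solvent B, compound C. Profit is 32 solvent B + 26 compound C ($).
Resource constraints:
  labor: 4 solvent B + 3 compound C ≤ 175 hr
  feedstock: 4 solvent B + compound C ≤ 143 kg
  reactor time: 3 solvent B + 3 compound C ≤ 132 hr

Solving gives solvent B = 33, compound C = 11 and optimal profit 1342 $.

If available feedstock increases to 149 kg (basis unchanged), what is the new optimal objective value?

Binding: feedstock and reactor time. Non-binding: labor (10 unused).
By complementary slackness, y = 0 for the non-binding constraint.
The binding rows give the dual system: 4·y_feedstock + 3·y_reactor time = 32 and 1·y_feedstock + 3·y_reactor time = 26.
This yields shadow prices y_feedstock = 2, y_reactor time = 8.
Δz = y_feedstock·Δb = 2 × (6) = 12, so new z* = 1342 + 12 = 1354.

1354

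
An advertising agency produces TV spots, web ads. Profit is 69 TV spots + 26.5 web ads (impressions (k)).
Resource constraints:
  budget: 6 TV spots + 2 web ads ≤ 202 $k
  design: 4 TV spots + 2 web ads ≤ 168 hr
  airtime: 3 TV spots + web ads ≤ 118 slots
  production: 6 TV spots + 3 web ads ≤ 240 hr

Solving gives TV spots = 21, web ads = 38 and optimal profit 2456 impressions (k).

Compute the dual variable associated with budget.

Check each constraint at x*: budget 202/202 (tight); design 160/168 (slack 8); airtime 101/118 (slack 17); production 240/240 (tight).
Slack constraints have shadow price 0 (complementary slackness).
From A_Bᵀ y = c: 6·y_budget + 6·y_production = 69; 2·y_budget + 3·y_production = 26.5.
This yields shadow prices y_budget = 8, y_production = 3.5.
Shadow price of budget = 8.

8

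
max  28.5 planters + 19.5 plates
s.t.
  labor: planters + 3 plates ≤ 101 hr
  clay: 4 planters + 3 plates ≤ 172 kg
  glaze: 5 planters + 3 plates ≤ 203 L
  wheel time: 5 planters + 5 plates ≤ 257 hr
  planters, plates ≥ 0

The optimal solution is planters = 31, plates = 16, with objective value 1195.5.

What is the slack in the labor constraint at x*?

22

labor used = 1·31 + 3·16 = 79; slack = 101 − 79 = 22.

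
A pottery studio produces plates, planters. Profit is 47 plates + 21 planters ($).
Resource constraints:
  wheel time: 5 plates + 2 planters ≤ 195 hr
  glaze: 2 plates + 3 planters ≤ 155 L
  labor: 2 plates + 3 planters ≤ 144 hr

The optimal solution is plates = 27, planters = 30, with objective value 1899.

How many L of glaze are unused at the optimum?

11

glaze used = 2·27 + 3·30 = 144; slack = 155 − 144 = 11.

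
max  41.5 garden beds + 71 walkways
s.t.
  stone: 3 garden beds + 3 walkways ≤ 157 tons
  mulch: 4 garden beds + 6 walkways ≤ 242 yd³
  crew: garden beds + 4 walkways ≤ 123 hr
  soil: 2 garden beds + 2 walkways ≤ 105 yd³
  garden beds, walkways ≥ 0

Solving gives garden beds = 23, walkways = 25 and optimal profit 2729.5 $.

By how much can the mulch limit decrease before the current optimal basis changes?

57.5

Binding constraints: mulch, crew. The basis is B = [[4,6],[1,4]] with det 10.
Per unit decrease in mulch, x* moves by d = (-0.4, 0.1).
The basis stays optimal until garden beds reaches 0; allowable decrease = 57.5 yd³.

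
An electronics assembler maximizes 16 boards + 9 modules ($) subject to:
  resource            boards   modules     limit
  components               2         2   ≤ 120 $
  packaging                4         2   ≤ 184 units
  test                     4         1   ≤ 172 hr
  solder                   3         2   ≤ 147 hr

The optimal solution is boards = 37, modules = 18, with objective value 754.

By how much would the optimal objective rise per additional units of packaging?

At the optimum: components uses 110 of 120 (slack = 10); packaging uses 184 of 184 (binding); test uses 166 of 172 (slack = 6); solder uses 147 of 147 (binding).
Since components, test are not tight, their duals are 0.
From A_Bᵀ y = c: 4·y_packaging + 3·y_solder = 16; 2·y_packaging + 2·y_solder = 9.
This yields shadow prices y_packaging = 2.5, y_solder = 2.
Shadow price of packaging = 2.5.

2.5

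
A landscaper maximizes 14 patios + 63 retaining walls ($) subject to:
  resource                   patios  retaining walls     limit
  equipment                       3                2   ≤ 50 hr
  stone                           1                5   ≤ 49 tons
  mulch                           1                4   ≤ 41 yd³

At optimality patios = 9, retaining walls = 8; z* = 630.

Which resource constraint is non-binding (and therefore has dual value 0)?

equipment: 43/50 (slack 7)
stone: 49/49 (binding)
mulch: 41/41 (binding)
By complementary slackness, a constraint with positive slack has shadow price 0 → equipment.

equipment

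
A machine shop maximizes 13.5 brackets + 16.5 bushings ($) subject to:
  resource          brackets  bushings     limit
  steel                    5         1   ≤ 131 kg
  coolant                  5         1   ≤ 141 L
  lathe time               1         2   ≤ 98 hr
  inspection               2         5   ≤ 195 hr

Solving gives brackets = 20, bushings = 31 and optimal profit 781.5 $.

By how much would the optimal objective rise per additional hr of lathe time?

Binding: steel and inspection. Non-binding: coolant (10 unused), lathe time (16 unused).
Slack constraints have shadow price 0 (complementary slackness).
Dual feasibility on the basic columns requires 5·y_steel + 2·y_inspection = 13.5, 1·y_steel + 5·y_inspection = 16.5.
→ y_steel = 1.5 and y_inspection = 3.
Shadow price of lathe time = 0.

0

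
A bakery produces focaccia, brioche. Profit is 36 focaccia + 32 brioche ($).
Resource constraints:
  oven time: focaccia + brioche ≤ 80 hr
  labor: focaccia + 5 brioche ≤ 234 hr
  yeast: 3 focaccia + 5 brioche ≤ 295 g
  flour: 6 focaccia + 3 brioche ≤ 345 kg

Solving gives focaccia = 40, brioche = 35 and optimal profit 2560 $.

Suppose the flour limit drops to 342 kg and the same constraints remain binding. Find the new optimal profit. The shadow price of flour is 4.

2548

Δb = -3, so new z* = 2560 + (4)·(-3) = 2560 − 12 = 2548.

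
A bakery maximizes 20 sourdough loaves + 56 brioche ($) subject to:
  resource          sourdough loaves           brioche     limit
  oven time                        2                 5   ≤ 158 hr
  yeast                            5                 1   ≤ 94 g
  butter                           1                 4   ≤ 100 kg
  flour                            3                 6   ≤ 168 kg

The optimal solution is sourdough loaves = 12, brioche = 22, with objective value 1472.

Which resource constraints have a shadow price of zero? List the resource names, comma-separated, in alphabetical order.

oven time: 134/158 (slack 24)
yeast: 82/94 (slack 12)
butter: 100/100 (binding)
flour: 168/168 (binding)
By complementary slackness, a constraint with positive slack has shadow price 0 → oven time, yeast.

oven time, yeast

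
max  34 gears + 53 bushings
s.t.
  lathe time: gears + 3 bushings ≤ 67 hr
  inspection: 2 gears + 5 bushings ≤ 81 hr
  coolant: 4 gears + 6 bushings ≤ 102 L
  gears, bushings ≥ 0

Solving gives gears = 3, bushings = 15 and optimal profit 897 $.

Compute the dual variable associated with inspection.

1

At the optimum: lathe time uses 48 of 67 (slack = 19); inspection uses 81 of 81 (binding); coolant uses 102 of 102 (binding).
By complementary slackness, y = 0 for the non-binding constraint.
The binding rows give the dual system: 2·y_inspection + 4·y_coolant = 34 and 5·y_inspection + 6·y_coolant = 53.
Solving: y_inspection = 1, y_coolant = 8.
Shadow price of inspection = 1.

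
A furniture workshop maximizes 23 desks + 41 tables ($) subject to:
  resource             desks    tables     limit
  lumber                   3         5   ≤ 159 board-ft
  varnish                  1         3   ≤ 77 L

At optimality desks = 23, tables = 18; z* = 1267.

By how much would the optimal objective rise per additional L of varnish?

At the optimum: lumber uses 159 of 159 (binding); varnish uses 77 of 77 (binding).
Dual feasibility on the basic columns requires 3·y_lumber + 1·y_varnish = 23, 5·y_lumber + 3·y_varnish = 41.
→ y_lumber = 7 and y_varnish = 2.
Shadow price of varnish = 2.

2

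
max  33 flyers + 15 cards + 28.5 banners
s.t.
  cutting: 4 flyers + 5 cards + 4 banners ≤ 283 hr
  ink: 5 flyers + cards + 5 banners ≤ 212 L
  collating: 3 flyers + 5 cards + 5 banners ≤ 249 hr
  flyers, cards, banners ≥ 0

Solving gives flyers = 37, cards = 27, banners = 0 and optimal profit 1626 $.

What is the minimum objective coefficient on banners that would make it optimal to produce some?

33

Binding: cutting and ink. Non-binding: collating (3 unused).
Slack constraints have shadow price 0 (complementary slackness).
From A_Bᵀ y = c: 4·y_cutting + 5·y_ink = 33; 5·y_cutting + 1·y_ink = 15.
This yields shadow prices y_cutting = 2, y_ink = 5.
banners enters the basis when its profit ≥ yᵀa₃ = 2·4 + 5·5 = 33.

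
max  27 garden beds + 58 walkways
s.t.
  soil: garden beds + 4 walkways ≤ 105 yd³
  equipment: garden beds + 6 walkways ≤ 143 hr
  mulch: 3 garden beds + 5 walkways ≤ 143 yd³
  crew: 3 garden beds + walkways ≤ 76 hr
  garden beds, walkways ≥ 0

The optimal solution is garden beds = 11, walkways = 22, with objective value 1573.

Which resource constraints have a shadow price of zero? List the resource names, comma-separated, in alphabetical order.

soil: 99/105 (slack 6)
equipment: 143/143 (binding)
mulch: 143/143 (binding)
crew: 55/76 (slack 21)
By complementary slackness, a constraint with positive slack has shadow price 0 → crew, soil.

crew, soil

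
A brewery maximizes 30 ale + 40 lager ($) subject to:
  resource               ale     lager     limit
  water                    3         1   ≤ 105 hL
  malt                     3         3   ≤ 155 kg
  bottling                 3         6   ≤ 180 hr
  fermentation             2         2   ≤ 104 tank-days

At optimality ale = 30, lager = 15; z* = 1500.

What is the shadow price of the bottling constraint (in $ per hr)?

Check each constraint at x*: water 105/105 (tight); malt 135/155 (slack 20); bottling 180/180 (tight); fermentation 90/104 (slack 14).
Since malt, fermentation are not tight, their duals are 0.
From A_Bᵀ y = c: 3·y_water + 3·y_bottling = 30; 1·y_water + 6·y_bottling = 40.
Solving: y_water = 4, y_bottling = 6.
Shadow price of bottling = 6.

6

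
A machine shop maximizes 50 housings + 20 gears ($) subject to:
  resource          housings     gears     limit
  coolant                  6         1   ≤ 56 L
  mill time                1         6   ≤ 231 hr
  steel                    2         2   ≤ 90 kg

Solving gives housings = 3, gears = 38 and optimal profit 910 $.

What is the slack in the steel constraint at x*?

steel used = 2·3 + 2·38 = 82; slack = 90 − 82 = 8.

8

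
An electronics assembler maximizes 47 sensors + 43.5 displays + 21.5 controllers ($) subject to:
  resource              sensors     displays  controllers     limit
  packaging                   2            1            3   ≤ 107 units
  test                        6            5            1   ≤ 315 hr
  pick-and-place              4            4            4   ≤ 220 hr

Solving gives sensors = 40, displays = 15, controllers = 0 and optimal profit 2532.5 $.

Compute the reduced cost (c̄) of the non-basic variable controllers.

Check each constraint at x*: packaging 95/107 (slack 12); test 315/315 (tight); pick-and-place 220/220 (tight).
Slack constraints have shadow price 0 (complementary slackness).
From A_Bᵀ y = c: 6·y_test + 4·y_pick-and-place = 47; 5·y_test + 4·y_pick-and-place = 43.5.
This yields shadow prices y_test = 3.5, y_pick-and-place = 6.5.
Reduced cost of controllers: c₃ − yᵀa₃ = 21.5 − (3.5·1 + 6.5·4) = 21.5 − 29.5 = -8.

-8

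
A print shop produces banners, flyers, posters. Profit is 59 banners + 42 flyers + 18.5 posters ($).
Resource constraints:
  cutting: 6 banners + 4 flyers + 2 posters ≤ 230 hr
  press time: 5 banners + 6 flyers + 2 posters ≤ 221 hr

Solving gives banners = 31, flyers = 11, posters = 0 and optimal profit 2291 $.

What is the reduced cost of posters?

Check each constraint at x*: cutting 230/230 (tight); press time 221/221 (tight).
The binding rows give the dual system: 6·y_cutting + 5·y_press time = 59 and 4·y_cutting + 6·y_press time = 42.
→ y_cutting = 9 and y_press time = 1.
Reduced cost of posters: c₃ − yᵀa₃ = 18.5 − (9·2 + 1·2) = 18.5 − 20 = -1.5.

-1.5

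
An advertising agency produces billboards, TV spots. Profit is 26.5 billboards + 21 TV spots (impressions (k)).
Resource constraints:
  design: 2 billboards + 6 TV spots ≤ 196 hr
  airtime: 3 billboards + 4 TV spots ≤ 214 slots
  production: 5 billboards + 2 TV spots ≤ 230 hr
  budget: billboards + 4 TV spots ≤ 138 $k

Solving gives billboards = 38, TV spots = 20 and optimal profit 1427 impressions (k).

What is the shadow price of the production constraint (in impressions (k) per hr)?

At the optimum: design uses 196 of 196 (binding); airtime uses 194 of 214 (slack = 20); production uses 230 of 230 (binding); budget uses 118 of 138 (slack = 20).
Since airtime, budget are not tight, their duals are 0.
The binding rows give the dual system: 2·y_design + 5·y_production = 26.5 and 6·y_design + 2·y_production = 21.
→ y_design = 2 and y_production = 4.5.
Shadow price of production = 4.5.

4.5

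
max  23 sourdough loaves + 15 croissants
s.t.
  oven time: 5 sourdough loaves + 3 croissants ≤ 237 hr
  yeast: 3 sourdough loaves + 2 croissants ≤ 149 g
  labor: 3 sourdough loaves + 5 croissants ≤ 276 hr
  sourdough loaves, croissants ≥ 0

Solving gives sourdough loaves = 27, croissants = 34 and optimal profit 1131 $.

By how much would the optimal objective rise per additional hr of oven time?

1

Binding: oven time and yeast. Non-binding: labor (25 unused).
By complementary slackness, y = 0 for the non-binding constraint.
The binding rows give the dual system: 5·y_oven time + 3·y_yeast = 23 and 3·y_oven time + 2·y_yeast = 15.
→ y_oven time = 1 and y_yeast = 6.
Shadow price of oven time = 1.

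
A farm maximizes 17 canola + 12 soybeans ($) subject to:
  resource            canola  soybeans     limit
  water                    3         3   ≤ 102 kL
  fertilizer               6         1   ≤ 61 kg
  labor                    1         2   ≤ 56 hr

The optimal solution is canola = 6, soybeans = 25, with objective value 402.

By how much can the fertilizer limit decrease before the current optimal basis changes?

33

Binding constraints: fertilizer, labor. The basis is B = [[6,1],[1,2]] with det 11.
Per unit decrease in fertilizer, x* moves by d = (-0.1818, 0.0909).
The basis stays optimal until canola reaches 0; allowable decrease = 33 kg.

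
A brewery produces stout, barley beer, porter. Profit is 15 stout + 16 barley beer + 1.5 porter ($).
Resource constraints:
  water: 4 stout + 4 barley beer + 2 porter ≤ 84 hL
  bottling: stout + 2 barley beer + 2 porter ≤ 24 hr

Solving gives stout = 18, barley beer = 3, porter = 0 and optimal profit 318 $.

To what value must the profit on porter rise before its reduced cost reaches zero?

At the optimum: water uses 84 of 84 (binding); bottling uses 24 of 24 (binding).
From A_Bᵀ y = c: 4·y_water + 1·y_bottling = 15; 4·y_water + 2·y_bottling = 16.
Solving: y_water = 3.5, y_bottling = 1.
porter enters the basis when its profit ≥ yᵀa₃ = 3.5·2 + 1·2 = 9.

9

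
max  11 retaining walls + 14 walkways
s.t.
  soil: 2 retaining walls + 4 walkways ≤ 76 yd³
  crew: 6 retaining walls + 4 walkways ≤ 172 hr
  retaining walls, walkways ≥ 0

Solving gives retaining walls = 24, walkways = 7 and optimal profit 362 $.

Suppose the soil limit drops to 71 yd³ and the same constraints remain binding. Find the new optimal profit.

Both soil and crew are binding at x*.
The binding rows give the dual system: 2·y_soil + 6·y_crew = 11 and 4·y_soil + 4·y_crew = 14.
Solving: y_soil = 2.5, y_crew = 1.
Δz = y_soil·Δb = 2.5 × (-5) = -12.5, so new z* = 362 − 12.5 = 349.5.

349.5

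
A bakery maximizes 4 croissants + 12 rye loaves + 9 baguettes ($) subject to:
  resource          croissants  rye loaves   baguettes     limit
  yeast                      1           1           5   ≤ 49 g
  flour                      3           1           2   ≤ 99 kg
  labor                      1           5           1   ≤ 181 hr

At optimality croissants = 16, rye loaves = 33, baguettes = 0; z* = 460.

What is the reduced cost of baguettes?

Binding: yeast and labor. Non-binding: flour (18 unused).
Since flour is not tight, its dual is 0.
Dual feasibility on the basic columns requires 1·y_yeast + 1·y_labor = 4, 1·y_yeast + 5·y_labor = 12.
This yields shadow prices y_yeast = 2, y_labor = 2.
Reduced cost of baguettes: c₃ − yᵀa₃ = 9 − (2·5 + 2·1) = 9 − 12 = -3.

-3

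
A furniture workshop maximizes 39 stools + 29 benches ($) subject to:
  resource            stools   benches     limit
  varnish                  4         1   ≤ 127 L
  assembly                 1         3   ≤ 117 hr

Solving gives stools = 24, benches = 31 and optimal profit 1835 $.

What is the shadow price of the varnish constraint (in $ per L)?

At the optimum: varnish uses 127 of 127 (binding); assembly uses 117 of 117 (binding).
From A_Bᵀ y = c: 4·y_varnish + 1·y_assembly = 39; 1·y_varnish + 3·y_assembly = 29.
Solving: y_varnish = 8, y_assembly = 7.
Shadow price of varnish = 8.

8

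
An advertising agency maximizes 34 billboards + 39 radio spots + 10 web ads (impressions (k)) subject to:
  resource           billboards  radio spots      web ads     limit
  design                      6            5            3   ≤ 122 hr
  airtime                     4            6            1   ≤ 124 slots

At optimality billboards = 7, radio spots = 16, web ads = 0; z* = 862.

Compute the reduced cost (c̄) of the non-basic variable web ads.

-3

At the optimum: design uses 122 of 122 (binding); airtime uses 124 of 124 (binding).
From A_Bᵀ y = c: 6·y_design + 4·y_airtime = 34; 5·y_design + 6·y_airtime = 39.
This yields shadow prices y_design = 3, y_airtime = 4.
Reduced cost of web ads: c₃ − yᵀa₃ = 10 − (3·3 + 4·1) = 10 − 13 = -3.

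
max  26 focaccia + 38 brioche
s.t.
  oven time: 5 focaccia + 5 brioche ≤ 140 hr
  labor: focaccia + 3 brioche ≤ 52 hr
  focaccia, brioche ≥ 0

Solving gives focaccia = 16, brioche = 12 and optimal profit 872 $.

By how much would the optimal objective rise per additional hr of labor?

Both oven time and labor are binding at x*.
The binding rows give the dual system: 5·y_oven time + 1·y_labor = 26 and 5·y_oven time + 3·y_labor = 38.
Solving: y_oven time = 4, y_labor = 6.
Shadow price of labor = 6.

6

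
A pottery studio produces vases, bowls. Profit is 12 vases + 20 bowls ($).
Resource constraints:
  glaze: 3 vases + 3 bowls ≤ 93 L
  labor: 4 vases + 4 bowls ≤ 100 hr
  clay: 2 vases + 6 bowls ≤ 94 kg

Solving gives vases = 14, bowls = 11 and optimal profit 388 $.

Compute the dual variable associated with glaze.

At the optimum: glaze uses 75 of 93 (slack = 18); labor uses 100 of 100 (binding); clay uses 94 of 94 (binding).
By complementary slackness, y = 0 for the non-binding constraint.
From A_Bᵀ y = c: 4·y_labor + 2·y_clay = 12; 4·y_labor + 6·y_clay = 20.
Solving: y_labor = 2, y_clay = 2.
Shadow price of glaze = 0.

0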